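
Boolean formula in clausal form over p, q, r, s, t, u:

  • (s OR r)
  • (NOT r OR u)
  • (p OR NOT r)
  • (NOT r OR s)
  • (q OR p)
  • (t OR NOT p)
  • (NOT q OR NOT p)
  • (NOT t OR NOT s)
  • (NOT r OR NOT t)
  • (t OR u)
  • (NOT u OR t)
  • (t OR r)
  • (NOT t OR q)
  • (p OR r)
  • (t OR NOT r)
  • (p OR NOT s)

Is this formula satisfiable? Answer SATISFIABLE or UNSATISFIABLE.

UNSATISFIABLE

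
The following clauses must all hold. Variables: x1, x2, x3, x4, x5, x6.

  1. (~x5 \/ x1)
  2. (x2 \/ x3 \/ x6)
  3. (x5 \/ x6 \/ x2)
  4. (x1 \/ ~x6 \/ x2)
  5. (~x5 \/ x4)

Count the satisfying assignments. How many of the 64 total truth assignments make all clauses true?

27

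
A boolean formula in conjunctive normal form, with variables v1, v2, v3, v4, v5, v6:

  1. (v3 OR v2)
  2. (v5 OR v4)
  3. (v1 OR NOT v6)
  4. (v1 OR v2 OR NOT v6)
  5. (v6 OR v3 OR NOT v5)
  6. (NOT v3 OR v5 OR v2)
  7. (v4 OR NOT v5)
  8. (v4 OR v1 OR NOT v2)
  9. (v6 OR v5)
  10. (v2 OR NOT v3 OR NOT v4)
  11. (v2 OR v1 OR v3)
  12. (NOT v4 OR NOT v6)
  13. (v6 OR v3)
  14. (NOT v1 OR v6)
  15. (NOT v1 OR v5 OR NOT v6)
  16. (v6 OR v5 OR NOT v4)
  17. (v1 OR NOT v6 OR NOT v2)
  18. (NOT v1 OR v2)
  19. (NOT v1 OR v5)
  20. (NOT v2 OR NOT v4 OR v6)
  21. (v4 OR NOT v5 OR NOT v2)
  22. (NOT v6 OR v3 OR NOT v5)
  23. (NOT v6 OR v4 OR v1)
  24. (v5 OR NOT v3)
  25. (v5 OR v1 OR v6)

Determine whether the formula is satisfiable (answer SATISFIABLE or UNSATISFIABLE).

UNSATISFIABLE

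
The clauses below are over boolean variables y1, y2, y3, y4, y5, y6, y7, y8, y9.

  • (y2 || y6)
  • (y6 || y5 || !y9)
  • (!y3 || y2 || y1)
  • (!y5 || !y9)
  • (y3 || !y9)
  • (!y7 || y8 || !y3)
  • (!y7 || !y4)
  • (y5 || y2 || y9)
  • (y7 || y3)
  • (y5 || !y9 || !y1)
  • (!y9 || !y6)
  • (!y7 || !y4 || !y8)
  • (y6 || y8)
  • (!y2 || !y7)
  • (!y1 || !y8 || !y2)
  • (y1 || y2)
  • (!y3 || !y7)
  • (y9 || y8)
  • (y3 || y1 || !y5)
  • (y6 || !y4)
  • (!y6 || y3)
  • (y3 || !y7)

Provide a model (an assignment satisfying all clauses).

y1 = T, y2 = F, y3 = T, y4 = T, y5 = T, y6 = T, y7 = F, y8 = T, y9 = F

Check each clause:
  1. (y2 || y6) — y6 is true.
  2. (y6 || y5 || !y9) — y5 is true.
  3. (!y3 || y1 || y2) — y1 is true.
  4. (!y9 || !y5) — !y9 is true.
  5. (y3 || !y9) — y3 is true.
  6. (y8 || !y3 || !y7) — y8 is true.
  7. (!y4 || !y7) — !y7 is true.
  8. (y9 || y2 || y5) — y5 is true.
  9. (y7 || y3) — y3 is true.
  10. (!y9 || y5 || !y1) — y5 is true.
  11. (!y9 || !y6) — !y9 is true.
  12. (!y4 || !y7 || !y8) — !y7 is true.
  13. (y8 || y6) — y8 is true.
  14. (!y2 || !y7) — !y7 is true.
  15. (!y2 || !y8 || !y1) — !y2 is true.
  16. (y2 || y1) — y1 is true.
  17. (!y3 || !y7) — !y7 is true.
  18. (y8 || y9) — y8 is true.
  19. (y1 || y3 || !y5) — y3 is true.
  20. (!y4 || y6) — y6 is true.
  21. (!y6 || y3) — y3 is true.
  22. (!y7 || y3) — !y7 is true.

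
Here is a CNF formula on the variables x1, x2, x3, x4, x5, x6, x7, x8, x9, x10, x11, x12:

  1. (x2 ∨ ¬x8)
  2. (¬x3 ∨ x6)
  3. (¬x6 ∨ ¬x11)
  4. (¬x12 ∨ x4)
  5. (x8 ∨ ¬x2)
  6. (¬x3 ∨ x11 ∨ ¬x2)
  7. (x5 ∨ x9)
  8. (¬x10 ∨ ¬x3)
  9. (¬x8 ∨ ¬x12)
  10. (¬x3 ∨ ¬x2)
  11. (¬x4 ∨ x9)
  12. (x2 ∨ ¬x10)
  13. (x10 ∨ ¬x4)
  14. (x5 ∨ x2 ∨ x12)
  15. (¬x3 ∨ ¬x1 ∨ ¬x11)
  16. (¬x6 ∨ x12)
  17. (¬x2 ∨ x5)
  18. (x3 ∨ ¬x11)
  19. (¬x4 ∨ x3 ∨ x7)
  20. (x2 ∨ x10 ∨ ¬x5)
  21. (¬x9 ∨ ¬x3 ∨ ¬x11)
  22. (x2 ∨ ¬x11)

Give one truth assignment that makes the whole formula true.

Pure literal: x7 appears only positively; assign x7 = True.
Set x1 = True and propagate.
Set x2 = True and propagate.
  then x8 is forced to True.
  then x12 is forced to False.
  then x3 is forced to False.
  then x6 is forced to False.
  then x5 is forced to True.
  then x11 is forced to False.
Set x4 = True and propagate.
  then x9 is forced to True.
  then x10 is forced to True.

x1 = T, x2 = T, x3 = F, x4 = T, x5 = T, x6 = F, x7 = T, x8 = T, x9 = T, x10 = T, x11 = F, x12 = F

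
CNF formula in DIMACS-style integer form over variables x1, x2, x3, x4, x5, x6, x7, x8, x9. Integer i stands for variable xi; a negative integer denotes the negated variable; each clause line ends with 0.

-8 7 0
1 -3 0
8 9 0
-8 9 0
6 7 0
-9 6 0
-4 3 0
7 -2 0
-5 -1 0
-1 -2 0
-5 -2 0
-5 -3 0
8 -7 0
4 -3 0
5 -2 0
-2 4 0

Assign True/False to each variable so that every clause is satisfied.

x1=True, x2=False, x3=False, x4=False, x5=False, x6=True, x7=True, x8=True, x9=True

Check each clause:
  1. (x7 OR NOT x8) — x7 is true.
  2. (x1 OR NOT x3) — x1 is true.
  3. (x8 OR x9) — x8 is true.
  4. (x9 OR NOT x8) — x9 is true.
  5. (x6 OR x7) — x6 is true.
  6. (NOT x9 OR x6) — x6 is true.
  7. (NOT x4 OR x3) — NOT x4 is true.
  8. (NOT x2 OR x7) — NOT x2 is true.
  9. (NOT x5 OR NOT x1) — NOT x5 is true.
  10. (NOT x1 OR NOT x2) — NOT x2 is true.
  11. (NOT x5 OR NOT x2) — NOT x5 is true.
  12. (NOT x3 OR NOT x5) — NOT x5 is true.
  13. (x8 OR NOT x7) — x8 is true.
  14. (x4 OR NOT x3) — NOT x3 is true.
  15. (x5 OR NOT x2) — NOT x2 is true.
  16. (x4 OR NOT x2) — NOT x2 is true.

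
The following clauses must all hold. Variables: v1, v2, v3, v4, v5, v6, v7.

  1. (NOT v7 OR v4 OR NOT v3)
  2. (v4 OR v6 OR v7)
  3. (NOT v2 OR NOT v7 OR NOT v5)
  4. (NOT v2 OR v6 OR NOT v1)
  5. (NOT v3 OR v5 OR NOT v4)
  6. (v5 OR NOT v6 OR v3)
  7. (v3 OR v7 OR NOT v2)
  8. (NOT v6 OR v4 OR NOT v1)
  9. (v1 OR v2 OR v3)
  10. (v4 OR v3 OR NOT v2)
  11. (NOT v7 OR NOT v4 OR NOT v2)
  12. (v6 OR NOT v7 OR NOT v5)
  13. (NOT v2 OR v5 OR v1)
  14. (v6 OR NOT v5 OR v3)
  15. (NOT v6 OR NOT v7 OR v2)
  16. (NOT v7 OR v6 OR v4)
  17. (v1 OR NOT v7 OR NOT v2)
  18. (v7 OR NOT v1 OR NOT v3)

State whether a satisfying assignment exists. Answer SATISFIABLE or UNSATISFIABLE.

SATISFIABLE

Branch on v1: take v1 = False.
The remaining clauses are satisfied by v2 = False, v3 = True, v4 = True, v5 = True, v6 = False, v7 = False.
Every clause has at least one true literal under this assignment.
So v1=False, v2=False, v3=True, v4=True, v5=True, v6=False, v7=False is a satisfying assignment.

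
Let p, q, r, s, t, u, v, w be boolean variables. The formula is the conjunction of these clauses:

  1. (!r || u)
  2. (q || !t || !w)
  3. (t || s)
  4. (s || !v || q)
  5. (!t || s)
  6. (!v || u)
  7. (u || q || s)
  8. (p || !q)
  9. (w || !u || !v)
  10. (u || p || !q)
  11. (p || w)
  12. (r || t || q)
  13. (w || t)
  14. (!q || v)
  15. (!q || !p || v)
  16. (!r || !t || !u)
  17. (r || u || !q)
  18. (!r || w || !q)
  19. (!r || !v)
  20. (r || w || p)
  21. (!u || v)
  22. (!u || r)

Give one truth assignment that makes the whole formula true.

p=True  q=False  r=False  s=True  t=True  u=False  v=False  w=False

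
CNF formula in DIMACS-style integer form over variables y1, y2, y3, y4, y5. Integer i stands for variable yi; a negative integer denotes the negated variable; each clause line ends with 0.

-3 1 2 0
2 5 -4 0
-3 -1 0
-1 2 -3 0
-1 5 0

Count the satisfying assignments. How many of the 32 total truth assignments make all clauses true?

15

Case analysis on y1 and y2:
  y1=T, y2=T: remaining (y3,y4,y5) ∈ {(F,F,T); (F,T,T)} — 2.
  y1=T, y2=F: remaining (y3,y4,y5) ∈ {(F,F,T); (F,T,T)} — 2.
  y1=F, y2=T: y3, y4, y5 free → 2^3 = 8.
  y1=F, y2=F: remaining (y3,y4,y5) ∈ {(F,F,F); (F,F,T); (F,T,T)} — 3.
Total: 2 + 2 + 8 + 3 = 15.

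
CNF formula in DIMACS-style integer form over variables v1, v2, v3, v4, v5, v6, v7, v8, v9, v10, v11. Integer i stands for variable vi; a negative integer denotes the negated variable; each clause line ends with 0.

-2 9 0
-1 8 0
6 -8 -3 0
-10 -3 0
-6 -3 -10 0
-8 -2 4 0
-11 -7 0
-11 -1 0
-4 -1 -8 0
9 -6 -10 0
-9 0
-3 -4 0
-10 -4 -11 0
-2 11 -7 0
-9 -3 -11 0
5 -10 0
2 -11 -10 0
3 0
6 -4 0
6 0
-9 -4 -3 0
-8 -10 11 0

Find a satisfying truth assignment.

Unit propagation: (!v9) forces v9 = False.
Unit propagation: (!v2) forces v2 = False.
The clause (v3) is unit: v3 must be True.
(!v10) is a unit clause, so v10 = False.
The clause (!v4) is unit: v4 must be False.
Unit propagation: (v6) forces v6 = True.
v1 occurs only negated in the remaining clauses — set v1 = False.
Pure literal: v7 appears only negated; assign v7 = False.
v5, v8, v11 are now unconstrained; take v5 = True, v8 = True, v11 = True.

v1=False, v2=False, v3=True, v4=False, v5=True, v6=True, v7=False, v8=True, v9=False, v10=False, v11=True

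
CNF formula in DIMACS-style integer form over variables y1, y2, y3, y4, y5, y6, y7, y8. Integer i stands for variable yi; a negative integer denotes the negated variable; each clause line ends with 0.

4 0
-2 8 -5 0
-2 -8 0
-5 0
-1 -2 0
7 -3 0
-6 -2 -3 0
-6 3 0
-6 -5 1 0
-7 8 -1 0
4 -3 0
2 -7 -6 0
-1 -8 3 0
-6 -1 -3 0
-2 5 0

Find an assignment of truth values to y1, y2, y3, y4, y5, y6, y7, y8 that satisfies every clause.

y1 = False  y2 = False  y3 = False  y4 = True  y5 = False  y6 = False  y7 = True  y8 = True

The clause (y4) is unit: y4 must be True.
Unit propagation: (¬y5) forces y5 = False.
(¬y2) is a unit clause, so y2 = False.
y1 occurs only negated in the remaining clauses — set y1 = False.
Pure literal: y6 appears only negated; assign y6 = False.
Set y3 = False and propagate.
y7, y8 are now unconstrained; take y7 = True, y8 = True.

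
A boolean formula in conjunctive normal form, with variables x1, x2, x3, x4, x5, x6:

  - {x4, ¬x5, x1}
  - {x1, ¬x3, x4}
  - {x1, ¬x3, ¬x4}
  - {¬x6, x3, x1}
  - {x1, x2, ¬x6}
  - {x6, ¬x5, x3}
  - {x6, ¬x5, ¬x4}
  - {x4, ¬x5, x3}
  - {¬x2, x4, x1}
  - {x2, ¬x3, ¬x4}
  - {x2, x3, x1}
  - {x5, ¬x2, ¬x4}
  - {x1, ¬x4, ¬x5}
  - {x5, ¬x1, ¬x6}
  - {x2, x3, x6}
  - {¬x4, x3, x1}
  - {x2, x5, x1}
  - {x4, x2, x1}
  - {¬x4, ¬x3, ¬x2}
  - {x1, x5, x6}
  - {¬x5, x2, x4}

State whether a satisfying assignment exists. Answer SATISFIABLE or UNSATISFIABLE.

SATISFIABLE

Try x1 = True.
Branch on x2: take x2 = False.
Try x3 = True.
  then x4 is forced to False.
  then x5 is forced to False.
  then x6 is forced to False.
So x1=True, x2=False, x3=True, x4=False, x5=False, x6=False is a satisfying assignment.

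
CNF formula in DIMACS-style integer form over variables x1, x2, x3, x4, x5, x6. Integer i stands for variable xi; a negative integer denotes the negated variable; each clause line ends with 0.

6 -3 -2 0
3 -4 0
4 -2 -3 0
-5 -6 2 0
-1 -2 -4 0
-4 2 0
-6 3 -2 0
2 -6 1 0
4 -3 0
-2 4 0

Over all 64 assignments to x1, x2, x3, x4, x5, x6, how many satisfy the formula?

7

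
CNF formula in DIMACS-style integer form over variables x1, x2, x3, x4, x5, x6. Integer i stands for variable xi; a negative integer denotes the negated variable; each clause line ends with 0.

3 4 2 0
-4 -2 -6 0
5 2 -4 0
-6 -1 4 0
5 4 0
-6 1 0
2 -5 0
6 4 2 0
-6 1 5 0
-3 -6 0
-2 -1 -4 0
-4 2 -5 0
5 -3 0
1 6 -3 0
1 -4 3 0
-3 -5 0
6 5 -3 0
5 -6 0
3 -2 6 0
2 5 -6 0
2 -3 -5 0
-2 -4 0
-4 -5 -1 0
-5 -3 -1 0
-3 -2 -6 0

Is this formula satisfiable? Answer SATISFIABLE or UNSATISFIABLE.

UNSATISFIABLE

x5 = True:
  propagation gives x2=True, x3=False, x6=True, x4=False; an empty clause results — contradiction.
x5 = False:
  propagation gives x4=True, x2=True; an empty clause results — contradiction.
Every branch closes, so no satisfying assignment exists.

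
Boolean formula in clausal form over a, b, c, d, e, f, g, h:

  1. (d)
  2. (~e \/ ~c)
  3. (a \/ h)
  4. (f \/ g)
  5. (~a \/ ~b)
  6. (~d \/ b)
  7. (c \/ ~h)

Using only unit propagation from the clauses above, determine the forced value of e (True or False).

False

(d) is a unit clause: d = True.
From (~d \/ b) and d = True: b = True.
In (~a \/ ~b), ~b is now false; ~a must hold, so a = False.
(a \/ h): since a = False, the clause reduces to (h). h = True.
From (c \/ ~h) and h = True: c = True.
In (~c \/ ~e), ~c is now false; ~e must hold, so e = False.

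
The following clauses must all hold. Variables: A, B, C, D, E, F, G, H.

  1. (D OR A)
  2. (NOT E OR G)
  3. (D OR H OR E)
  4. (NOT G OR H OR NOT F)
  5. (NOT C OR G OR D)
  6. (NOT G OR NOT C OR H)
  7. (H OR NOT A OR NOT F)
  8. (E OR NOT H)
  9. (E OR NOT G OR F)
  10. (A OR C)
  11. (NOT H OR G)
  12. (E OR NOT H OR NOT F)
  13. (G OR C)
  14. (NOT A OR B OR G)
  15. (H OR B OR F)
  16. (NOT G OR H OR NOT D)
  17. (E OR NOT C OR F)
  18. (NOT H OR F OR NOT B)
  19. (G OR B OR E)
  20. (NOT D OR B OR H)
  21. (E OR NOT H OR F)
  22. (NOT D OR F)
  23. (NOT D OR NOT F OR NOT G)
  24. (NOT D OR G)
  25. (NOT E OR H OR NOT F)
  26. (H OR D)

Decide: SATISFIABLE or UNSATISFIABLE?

SATISFIABLE

Try A = True.
Branch on B: take B = False.
  then G is forced to True.
The remaining clauses are satisfied by C = False, D = False, E = True, F = False, H = True.
So A = T, B = F, C = F, D = F, E = T, F = F, G = T, H = T is a satisfying assignment.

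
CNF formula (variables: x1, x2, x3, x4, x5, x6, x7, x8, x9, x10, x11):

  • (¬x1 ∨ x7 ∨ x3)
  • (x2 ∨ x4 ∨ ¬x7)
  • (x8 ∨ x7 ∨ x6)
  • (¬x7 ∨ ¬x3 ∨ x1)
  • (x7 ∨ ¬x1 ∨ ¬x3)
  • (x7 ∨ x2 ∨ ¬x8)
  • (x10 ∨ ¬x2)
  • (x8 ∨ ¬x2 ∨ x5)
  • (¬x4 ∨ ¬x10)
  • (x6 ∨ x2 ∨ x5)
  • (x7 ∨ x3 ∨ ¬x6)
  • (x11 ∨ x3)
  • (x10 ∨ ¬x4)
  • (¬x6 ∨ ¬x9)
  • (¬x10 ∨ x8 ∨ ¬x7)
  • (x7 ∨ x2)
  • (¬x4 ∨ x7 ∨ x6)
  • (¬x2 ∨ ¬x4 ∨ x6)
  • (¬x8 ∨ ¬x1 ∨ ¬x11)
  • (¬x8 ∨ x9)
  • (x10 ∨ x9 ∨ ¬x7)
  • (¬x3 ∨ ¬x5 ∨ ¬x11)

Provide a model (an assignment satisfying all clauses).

Branch on x1: take x1 = False.
For the remaining variables, x2 = True, x3 = True, x4 = False, x5 = False, x6 = False, x7 = False, x8 = True, x9 = True, x10 = True, x11 = False works.
Every clause has at least one true literal under this assignment.

x1 = F, x2 = T, x3 = T, x4 = F, x5 = F, x6 = F, x7 = F, x8 = T, x9 = T, x10 = T, x11 = F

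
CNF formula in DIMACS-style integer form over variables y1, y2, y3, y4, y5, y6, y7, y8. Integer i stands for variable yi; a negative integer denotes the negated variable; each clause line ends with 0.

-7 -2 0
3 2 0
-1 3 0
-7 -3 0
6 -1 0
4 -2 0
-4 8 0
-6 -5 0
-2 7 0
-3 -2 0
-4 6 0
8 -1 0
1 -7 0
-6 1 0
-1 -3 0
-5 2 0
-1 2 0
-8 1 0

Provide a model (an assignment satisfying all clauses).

y1 = 0, y2 = 0, y3 = 1, y4 = 0, y5 = 0, y6 = 0, y7 = 0, y8 = 0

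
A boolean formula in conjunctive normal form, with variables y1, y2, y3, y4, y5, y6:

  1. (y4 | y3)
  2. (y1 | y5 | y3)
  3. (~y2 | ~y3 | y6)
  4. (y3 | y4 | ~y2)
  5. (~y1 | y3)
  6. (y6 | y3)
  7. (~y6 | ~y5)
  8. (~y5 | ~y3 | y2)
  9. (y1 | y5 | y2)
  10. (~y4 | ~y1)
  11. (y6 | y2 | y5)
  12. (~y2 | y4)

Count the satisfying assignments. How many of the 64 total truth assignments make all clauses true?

2

The models are:
  y1=0 y2=1 y3=1 y4=1 y5=0 y6=1
  y1=1 y2=0 y3=1 y4=0 y5=0 y6=1
That's 2 in total.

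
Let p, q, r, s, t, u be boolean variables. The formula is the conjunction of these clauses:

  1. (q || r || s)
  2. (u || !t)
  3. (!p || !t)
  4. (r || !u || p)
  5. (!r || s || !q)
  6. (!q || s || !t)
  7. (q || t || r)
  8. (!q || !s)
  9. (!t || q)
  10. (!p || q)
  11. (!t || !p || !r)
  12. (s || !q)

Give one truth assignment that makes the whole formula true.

p=False  q=False  r=True  s=False  t=False  u=True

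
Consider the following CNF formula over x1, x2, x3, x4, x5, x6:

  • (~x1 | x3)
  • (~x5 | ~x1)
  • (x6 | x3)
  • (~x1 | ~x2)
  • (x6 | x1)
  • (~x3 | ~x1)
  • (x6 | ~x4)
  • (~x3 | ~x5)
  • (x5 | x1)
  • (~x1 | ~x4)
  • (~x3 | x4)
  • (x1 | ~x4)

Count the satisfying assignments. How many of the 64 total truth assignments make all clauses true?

2

Satisfying assignments:
  x1=F x2=F x3=F x4=F x5=T x6=T
  x1=F x2=T x3=F x4=F x5=T x6=T
Count: 2.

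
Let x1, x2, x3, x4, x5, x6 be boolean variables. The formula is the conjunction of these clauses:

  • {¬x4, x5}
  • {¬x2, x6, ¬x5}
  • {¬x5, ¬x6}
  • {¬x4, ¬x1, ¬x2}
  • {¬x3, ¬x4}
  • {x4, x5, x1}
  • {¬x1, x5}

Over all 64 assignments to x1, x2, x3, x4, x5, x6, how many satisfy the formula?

The models are:
  x1=F x2=F x3=F x4=F x5=T x6=F
  x1=F x2=F x3=F x4=T x5=T x6=F
  x1=F x2=F x3=T x4=F x5=T x6=F
  x1=T x2=F x3=F x4=F x5=T x6=F
  x1=T x2=F x3=F x4=T x5=T x6=F
  x1=T x2=F x3=T x4=F x5=T x6=F
That's 6 in total.

6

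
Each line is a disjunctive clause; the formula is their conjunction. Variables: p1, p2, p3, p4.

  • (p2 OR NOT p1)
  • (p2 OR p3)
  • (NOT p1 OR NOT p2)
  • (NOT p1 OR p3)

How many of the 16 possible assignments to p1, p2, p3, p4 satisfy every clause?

6

Satisfying assignments:
  p1=0 p2=0 p3=1 p4=0
  p1=0 p2=0 p3=1 p4=1
  p1=0 p2=1 p3=0 p4=0
  p1=0 p2=1 p3=0 p4=1
  p1=0 p2=1 p3=1 p4=0
  p1=0 p2=1 p3=1 p4=1
Count: 6.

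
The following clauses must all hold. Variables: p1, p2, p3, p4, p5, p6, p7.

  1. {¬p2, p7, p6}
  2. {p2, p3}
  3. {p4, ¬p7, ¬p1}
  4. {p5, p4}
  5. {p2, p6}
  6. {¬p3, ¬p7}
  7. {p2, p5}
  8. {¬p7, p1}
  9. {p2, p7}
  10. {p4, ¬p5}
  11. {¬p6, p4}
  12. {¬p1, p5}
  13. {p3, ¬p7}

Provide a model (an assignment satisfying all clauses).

Pure literal: p4 appears only positively; assign p4 = True.
Try p1 = False.
  then p7 is forced to False.
  then p2 is forced to True.
  then p6 is forced to True.
p3, p5 are now unconstrained; take p3 = True, p5 = False.
Check each clause:
  1. {p7, ¬p2, p6} — p6 is true.
  2. {p2, p3} — p2 is true.
  3. {p4, ¬p1, ¬p7} — ¬p7 is true.
  4. {p4, p5} — p4 is true.
  5. {p2, p6} — p2 is true.
  6. {¬p7, ¬p3} — ¬p7 is true.
  7. {p2, p5} — p2 is true.
  8. {¬p7, p1} — ¬p7 is true.
  9. {p7, p2} — p2 is true.
  10. {p4, ¬p5} — ¬p5 is true.
  11. {¬p6, p4} — p4 is true.
  12. {p5, ¬p1} — ¬p1 is true.
  13. {p3, ¬p7} — ¬p7 is true.

p1=F, p2=T, p3=T, p4=T, p5=F, p6=T, p7=F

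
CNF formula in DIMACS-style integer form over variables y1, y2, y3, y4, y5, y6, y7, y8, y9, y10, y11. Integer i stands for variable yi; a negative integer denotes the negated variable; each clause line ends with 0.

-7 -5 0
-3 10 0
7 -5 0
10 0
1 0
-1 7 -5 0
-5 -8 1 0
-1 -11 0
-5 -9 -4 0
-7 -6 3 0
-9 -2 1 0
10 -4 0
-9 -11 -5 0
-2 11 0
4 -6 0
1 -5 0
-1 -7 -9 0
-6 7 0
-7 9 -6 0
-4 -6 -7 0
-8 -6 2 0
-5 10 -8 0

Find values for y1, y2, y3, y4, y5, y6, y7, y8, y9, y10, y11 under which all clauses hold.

y1=T, y2=F, y3=F, y4=T, y5=F, y6=F, y7=T, y8=F, y9=F, y10=T, y11=F

Unit propagation: (y10) forces y10 = True.
Unit propagation: (y1) forces y1 = True.
The clause (!y11) is unit: y11 must be False.
(!y2) is a unit clause, so y2 = False.
Pure literal: y5 appears only negated; assign y5 = False.
y6 occurs only negated in the remaining clauses — set y6 = False.
Try y7 = True.
  then y9 is forced to False.
y3, y4, y8 are now unconstrained; take y3 = False, y4 = True, y8 = False.
Every clause has at least one true literal under this assignment.
Check each clause:
  1. (!y7 || !y5) — !y5 is true.
  2. (!y3 || y10) — y10 is true.
  3. (y7 || !y5) — !y5 is true.
  4. (y10) — y10 is true.
  5. (y1) — y1 is true.
  6. (y7 || !y1 || !y5) — !y5 is true.
  7. (y1 || !y5 || !y8) — !y8 is true.
  8. (!y11 || !y1) — !y11 is true.
  9. (!y9 || !y4 || !y5) — !y5 is true.
  10. (!y7 || y3 || !y6) — !y6 is true.
  11. (!y2 || y1 || !y9) — y1 is true.
  12. (!y4 || y10) — y10 is true.
  13. (!y9 || !y11 || !y5) — !y5 is true.
  14. (!y2 || y11) — !y2 is true.
  15. (!y6 || y4) — !y6 is true.
  16. (!y5 || y1) — y1 is true.
  17. (!y7 || !y9 || !y1) — !y9 is true.
  18. (y7 || !y6) — !y6 is true.
  19. (y9 || !y6 || !y7) — !y6 is true.
  20. (!y6 || !y7 || !y4) — !y6 is true.
  21. (!y8 || y2 || !y6) — !y8 is true.
  22. (!y5 || !y8 || y10) — !y8 is true.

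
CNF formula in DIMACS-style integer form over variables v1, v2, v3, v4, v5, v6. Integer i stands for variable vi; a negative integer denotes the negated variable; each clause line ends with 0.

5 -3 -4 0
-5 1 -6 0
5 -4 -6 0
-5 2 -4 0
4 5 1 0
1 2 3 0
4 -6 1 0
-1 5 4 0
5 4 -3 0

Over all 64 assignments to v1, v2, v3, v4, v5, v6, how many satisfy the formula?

20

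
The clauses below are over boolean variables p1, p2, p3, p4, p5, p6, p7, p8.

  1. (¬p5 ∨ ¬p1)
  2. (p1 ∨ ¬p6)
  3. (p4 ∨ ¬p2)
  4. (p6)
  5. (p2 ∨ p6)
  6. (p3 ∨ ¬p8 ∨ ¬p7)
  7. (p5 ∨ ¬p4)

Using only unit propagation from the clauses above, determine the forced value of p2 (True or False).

(p6) stands alone — p6 = True.
From (¬p6 ∨ p1) and p6 = True: p1 = True.
From (¬p5 ∨ ¬p1) and p1 = True: p5 = False.
(p5 ∨ ¬p4): since p5 = False, the clause reduces to (¬p4). p4 = False.
(p4 ∨ ¬p2) with p4 = False leaves only ¬p2, so p2 = False.

False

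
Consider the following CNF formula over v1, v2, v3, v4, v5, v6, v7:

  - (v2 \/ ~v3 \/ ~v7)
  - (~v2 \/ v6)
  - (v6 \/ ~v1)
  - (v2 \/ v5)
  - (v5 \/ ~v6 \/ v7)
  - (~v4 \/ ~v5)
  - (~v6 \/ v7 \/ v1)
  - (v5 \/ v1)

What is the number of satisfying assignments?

Case analysis on v5 and v6:
  v5=1, v6=1: 10 of the 32 assignments to (v1,v2,v3,v4,v7) work.
  v5=1, v6=0: remaining (v1,v2,v3,v4,v7) ∈ {(0,0,0,0,0); (0,0,0,0,1); (0,0,1,0,0)} — 3.
  v5=0, v6=1: remaining (v1,v2,v3,v4,v7) ∈ {(1,1,0,0,1); (1,1,0,1,1); (1,1,1,0,1); (1,1,1,1,1)} — 4.
  v5=0, v6=0: a clause becomes empty — 0.
Total: 10 + 3 + 4 + 0 = 17.

17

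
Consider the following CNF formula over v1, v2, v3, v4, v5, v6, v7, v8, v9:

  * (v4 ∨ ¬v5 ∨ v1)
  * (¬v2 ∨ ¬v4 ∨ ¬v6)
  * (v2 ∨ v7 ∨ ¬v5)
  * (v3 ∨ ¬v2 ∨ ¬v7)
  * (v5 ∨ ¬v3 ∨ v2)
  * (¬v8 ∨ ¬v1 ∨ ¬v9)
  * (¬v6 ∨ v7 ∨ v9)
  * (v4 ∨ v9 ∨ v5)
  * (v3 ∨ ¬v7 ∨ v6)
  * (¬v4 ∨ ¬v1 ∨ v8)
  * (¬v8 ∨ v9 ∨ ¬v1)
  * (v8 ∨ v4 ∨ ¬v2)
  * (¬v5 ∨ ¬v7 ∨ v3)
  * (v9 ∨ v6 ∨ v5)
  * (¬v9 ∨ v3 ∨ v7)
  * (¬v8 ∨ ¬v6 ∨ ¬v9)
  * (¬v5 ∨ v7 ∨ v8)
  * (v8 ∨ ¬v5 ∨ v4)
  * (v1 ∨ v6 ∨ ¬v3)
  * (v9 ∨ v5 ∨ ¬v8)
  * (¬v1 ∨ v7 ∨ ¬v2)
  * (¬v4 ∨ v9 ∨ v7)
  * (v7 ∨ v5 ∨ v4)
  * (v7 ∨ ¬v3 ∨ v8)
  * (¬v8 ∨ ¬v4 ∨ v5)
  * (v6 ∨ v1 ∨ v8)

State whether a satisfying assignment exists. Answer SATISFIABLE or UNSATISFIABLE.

SATISFIABLE

Try v1 = False.
The remaining clauses are satisfied by v2 = False, v3 = True, v4 = True, v5 = True, v6 = True, v7 = True, v8 = False, v9 = False.
So v1 = False, v2 = False, v3 = True, v4 = True, v5 = True, v6 = True, v7 = True, v8 = False, v9 = False is a satisfying assignment.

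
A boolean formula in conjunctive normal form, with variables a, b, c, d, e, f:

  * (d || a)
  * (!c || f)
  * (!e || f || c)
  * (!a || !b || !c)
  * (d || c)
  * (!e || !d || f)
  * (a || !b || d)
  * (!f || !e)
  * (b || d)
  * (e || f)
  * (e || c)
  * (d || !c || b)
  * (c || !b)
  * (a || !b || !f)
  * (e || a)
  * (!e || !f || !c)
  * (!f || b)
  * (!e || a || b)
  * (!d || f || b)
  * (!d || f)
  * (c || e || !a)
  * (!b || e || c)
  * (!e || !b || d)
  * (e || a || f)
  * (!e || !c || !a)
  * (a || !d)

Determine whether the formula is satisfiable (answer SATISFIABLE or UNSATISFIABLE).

UNSATISFIABLE

e = True:
  propagation gives f=False, c=False; an empty clause results — contradiction.
e = False:
  propagation gives f=True, c=True, a=True, b=False; an empty clause results — contradiction.
Every branch closes, so no satisfying assignment exists.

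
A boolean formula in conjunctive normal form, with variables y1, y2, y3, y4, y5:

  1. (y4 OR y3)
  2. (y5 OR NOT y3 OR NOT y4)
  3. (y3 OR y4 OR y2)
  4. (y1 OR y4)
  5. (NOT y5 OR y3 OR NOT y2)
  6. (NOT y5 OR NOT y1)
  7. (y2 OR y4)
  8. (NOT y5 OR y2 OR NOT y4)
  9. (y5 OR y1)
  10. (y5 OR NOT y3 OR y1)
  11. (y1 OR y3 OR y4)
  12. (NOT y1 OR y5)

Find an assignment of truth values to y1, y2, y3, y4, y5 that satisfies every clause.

Try y1 = False.
  then y4 is forced to True.
  then y5 is forced to True.
  then y2 is forced to True.
  then y3 is forced to True.
Check each clause:
  1. (y3 OR y4) — y3 is true.
  2. (NOT y3 OR NOT y4 OR y5) — y5 is true.
  3. (y4 OR y2 OR y3) — y2 is true.
  4. (y4 OR y1) — y4 is true.
  5. (NOT y2 OR y3 OR NOT y5) — y3 is true.
  6. (NOT y5 OR NOT y1) — NOT y1 is true.
  7. (y4 OR y2) — y2 is true.
  8. (NOT y4 OR NOT y5 OR y2) — y2 is true.
  9. (y5 OR y1) — y5 is true.
  10. (y5 OR NOT y3 OR y1) — y5 is true.
  11. (y4 OR y1 OR y3) — y3 is true.
  12. (y5 OR NOT y1) — y5 is true.

y1=0, y2=1, y3=1, y4=1, y5=1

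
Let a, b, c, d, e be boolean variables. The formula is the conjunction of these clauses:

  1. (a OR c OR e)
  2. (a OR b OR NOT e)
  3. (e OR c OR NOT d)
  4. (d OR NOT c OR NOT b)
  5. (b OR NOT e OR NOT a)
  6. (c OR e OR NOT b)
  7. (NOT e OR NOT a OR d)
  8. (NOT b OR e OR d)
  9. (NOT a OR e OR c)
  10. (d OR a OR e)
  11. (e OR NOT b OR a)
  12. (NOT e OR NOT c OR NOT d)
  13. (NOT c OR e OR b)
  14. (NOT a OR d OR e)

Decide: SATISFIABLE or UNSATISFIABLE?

SATISFIABLE

Try a = False.
Set b = True and propagate.
  then e is forced to True.
Branch on c: take c = False.
d is now unconstrained; take d = False.
So a=F, b=T, c=F, d=F, e=T is a satisfying assignment.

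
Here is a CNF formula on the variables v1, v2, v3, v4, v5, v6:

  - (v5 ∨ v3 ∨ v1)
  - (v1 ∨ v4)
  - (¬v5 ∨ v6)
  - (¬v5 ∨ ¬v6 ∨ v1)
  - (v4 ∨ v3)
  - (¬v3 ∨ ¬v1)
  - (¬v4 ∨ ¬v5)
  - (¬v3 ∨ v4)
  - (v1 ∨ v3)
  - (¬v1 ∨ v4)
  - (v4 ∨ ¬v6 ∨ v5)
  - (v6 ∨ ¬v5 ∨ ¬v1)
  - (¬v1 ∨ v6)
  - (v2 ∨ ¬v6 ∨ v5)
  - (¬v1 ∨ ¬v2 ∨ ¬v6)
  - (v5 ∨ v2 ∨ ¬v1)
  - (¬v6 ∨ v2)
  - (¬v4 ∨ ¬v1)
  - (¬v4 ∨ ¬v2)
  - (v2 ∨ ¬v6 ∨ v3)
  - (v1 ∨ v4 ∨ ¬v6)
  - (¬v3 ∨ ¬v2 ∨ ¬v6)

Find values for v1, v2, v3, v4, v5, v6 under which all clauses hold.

v1=F  v2=F  v3=T  v4=T  v5=F  v6=F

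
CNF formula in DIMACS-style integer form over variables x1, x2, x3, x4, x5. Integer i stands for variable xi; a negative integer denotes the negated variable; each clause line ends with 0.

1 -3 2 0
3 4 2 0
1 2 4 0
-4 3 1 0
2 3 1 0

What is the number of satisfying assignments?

20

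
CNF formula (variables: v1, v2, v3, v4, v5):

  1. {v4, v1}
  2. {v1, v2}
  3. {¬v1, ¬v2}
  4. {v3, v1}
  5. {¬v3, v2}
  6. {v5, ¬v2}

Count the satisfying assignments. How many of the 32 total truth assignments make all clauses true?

Satisfying assignments:
  v1=0 v2=1 v3=1 v4=1 v5=1
  v1=1 v2=0 v3=0 v4=0 v5=0
  v1=1 v2=0 v3=0 v4=0 v5=1
  v1=1 v2=0 v3=0 v4=1 v5=0
  v1=1 v2=0 v3=0 v4=1 v5=1
That's 5 in total.

5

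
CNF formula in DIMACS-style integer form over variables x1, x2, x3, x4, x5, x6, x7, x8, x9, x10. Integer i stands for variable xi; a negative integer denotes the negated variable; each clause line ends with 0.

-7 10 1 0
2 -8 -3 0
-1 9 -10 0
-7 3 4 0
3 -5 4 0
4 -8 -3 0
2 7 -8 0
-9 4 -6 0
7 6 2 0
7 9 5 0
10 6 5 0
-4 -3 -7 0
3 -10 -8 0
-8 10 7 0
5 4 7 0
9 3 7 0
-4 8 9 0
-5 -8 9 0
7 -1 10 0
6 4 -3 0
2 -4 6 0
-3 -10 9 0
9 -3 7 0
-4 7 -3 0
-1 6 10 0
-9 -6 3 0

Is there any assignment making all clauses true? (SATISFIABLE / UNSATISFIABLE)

SATISFIABLE

x2 occurs only positively in the remaining clauses — set x2 = True.
Set x1 = False and propagate.
Try x3 = False.
Set x4 = True and propagate.
For the remaining variables, x5 = True, x6 = False, x7 = True, x8 = False, x9 = True, x10 = True works.
So x1=0  x2=1  x3=0  x4=1  x5=1  x6=0  x7=1  x8=0  x9=1  x10=1 is a satisfying assignment.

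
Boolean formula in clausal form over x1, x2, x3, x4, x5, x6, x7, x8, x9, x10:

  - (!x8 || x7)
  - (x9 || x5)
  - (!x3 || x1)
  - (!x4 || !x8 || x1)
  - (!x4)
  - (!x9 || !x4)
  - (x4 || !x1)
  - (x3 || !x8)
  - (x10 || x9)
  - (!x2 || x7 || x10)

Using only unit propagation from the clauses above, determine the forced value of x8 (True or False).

False

(!x4) stands alone — x4 = False.
In (x4 || !x1), x4 is now false; !x1 must hold, so x1 = False.
In (x1 || !x3), x1 is now false; !x3 must hold, so x3 = False.
(x3 || !x8) with x3 = False leaves only !x8, so x8 = False.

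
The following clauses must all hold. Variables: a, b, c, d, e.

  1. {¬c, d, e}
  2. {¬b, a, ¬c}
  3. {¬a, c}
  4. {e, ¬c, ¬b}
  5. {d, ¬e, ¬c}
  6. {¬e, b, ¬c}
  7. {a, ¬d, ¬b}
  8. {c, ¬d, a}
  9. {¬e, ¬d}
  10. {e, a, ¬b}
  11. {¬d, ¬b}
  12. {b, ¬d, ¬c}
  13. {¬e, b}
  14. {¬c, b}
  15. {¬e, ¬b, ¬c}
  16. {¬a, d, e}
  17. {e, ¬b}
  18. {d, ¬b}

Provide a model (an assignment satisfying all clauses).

a=0, b=0, c=0, d=0, e=0

Try a = False.
Set b = False and propagate.
  then e is forced to False.
  then c is forced to False.
  then d is forced to False.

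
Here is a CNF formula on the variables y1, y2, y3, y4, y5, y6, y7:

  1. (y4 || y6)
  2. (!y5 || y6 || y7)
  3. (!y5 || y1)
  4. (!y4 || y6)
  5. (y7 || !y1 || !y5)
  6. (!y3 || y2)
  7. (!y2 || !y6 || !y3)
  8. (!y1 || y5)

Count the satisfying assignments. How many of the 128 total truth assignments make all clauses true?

12

Case analysis on y5 and y6:
  y5=1, y6=1: remaining (y1,y2,y3,y4,y7) ∈ {(1,0,0,0,1); (1,0,0,1,1); (1,1,0,0,1); (1,1,0,1,1)} — 4.
  y5=1, y6=0: a clause becomes empty — 0.
  y5=0, y6=1: forces y1=0; y3=0; y2, y4, y7 free → 2^3 = 8.
  y5=0, y6=0: a clause becomes empty — 0.
Total: 4 + 0 + 8 + 0 = 12.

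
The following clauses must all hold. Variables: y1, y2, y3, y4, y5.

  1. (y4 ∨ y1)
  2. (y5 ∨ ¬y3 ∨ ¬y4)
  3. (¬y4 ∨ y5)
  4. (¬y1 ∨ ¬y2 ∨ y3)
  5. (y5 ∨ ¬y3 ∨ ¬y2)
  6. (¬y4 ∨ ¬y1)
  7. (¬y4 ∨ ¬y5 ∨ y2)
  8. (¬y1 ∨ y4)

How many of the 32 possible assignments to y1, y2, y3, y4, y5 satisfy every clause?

2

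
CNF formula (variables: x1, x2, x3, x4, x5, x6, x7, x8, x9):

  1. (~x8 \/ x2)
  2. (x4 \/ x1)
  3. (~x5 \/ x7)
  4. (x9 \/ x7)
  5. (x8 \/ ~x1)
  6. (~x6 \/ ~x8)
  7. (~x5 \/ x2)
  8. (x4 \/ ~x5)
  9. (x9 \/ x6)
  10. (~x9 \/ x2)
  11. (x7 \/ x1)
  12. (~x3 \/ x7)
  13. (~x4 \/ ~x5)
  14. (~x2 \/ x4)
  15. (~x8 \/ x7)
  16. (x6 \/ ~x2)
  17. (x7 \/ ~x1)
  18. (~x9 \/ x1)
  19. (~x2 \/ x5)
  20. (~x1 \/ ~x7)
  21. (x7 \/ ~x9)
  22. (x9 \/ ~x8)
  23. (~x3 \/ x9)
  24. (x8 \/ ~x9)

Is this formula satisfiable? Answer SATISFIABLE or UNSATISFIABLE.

x3 occurs only negated in the remaining clauses — set x3 = False.
Set x1 = False and propagate.
  then x4 is forced to True.
  then x7 is forced to True.
  then x5 is forced to False.
  then x9 is forced to False.
  then x6 is forced to True.
  then x8 is forced to False.
  then x2 is forced to False.
So x1=F, x2=F, x3=F, x4=T, x5=F, x6=T, x7=T, x8=F, x9=F is a satisfying assignment.

SATISFIABLE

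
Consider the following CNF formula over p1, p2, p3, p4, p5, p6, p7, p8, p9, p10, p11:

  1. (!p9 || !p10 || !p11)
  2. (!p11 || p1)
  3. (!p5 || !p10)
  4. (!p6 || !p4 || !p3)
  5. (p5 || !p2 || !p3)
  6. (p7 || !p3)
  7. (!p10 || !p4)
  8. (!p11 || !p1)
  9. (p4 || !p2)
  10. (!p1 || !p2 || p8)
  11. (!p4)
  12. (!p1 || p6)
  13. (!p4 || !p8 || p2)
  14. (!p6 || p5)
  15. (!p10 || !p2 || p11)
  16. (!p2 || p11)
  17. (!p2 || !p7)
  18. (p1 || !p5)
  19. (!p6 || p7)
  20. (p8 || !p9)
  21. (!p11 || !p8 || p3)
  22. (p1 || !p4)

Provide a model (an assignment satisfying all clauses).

p1=T, p2=F, p3=F, p4=F, p5=T, p6=T, p7=T, p8=T, p9=T, p10=F, p11=F

The clause (!p4) is unit: p4 must be False.
The clause (!p2) is unit: p2 must be False.
p7 occurs only positively in the remaining clauses — set p7 = True.
Pure literal: p10 appears only negated; assign p10 = False.
Set p1 = True and propagate.
  then p11 is forced to False.
  then p6 is forced to True.
  then p5 is forced to True.
For the remaining variables, p3 = False, p8 = True, p9 = True works.
Every clause has at least one true literal under this assignment.
Check each clause:
  1. (!p11 || !p9 || !p10) — !p11 is true.
  2. (!p11 || p1) — p1 is true.
  3. (!p5 || !p10) — !p10 is true.
  4. (!p4 || !p3 || !p6) — !p4 is true.
  5. (p5 || !p3 || !p2) — !p3 is true.
  6. (p7 || !p3) — !p3 is true.
  7. (!p10 || !p4) — !p4 is true.
  8. (!p11 || !p1) — !p11 is true.
  9. (!p2 || p4) — !p2 is true.
  10. (p8 || !p1 || !p2) — p8 is true.
  11. (!p4) — !p4 is true.
  12. (!p1 || p6) — p6 is true.
  13. (!p8 || !p4 || p2) — !p4 is true.
  14. (!p6 || p5) — p5 is true.
  15. (!p2 || !p10 || p11) — !p2 is true.
  16. (!p2 || p11) — !p2 is true.
  17. (!p2 || !p7) — !p2 is true.
  18. (p1 || !p5) — p1 is true.
  19. (p7 || !p6) — p7 is true.
  20. (p8 || !p9) — p8 is true.
  21. (p3 || !p11 || !p8) — !p11 is true.
  22. (!p4 || p1) — p1 is true.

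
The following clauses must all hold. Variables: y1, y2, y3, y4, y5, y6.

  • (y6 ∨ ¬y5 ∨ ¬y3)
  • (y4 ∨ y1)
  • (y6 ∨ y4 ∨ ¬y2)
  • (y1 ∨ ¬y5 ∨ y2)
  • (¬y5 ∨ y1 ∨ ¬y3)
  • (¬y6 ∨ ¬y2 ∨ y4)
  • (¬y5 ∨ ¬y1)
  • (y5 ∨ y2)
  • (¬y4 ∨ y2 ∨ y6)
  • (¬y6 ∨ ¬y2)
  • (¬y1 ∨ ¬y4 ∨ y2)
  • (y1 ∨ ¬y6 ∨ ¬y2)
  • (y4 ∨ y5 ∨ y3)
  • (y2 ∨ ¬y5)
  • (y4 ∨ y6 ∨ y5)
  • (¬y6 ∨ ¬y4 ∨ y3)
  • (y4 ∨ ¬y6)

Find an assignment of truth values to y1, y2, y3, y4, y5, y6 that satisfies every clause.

y1=False, y2=True, y3=False, y4=True, y5=False, y6=False

Set y1 = False and propagate.
  then y4 is forced to True.
Set y2 = True and propagate.
  then y6 is forced to False.
Set y3 = False and propagate.
y5 is now unconstrained; take y5 = False.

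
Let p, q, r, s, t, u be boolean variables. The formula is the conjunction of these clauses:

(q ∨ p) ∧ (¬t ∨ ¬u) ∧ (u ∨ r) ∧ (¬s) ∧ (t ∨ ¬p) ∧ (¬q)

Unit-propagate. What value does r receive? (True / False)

(¬s) is a unit clause: s = False.
Unit clause (¬q) sets q = False.
(p ∨ q): since q = False, the clause reduces to (p). p = True.
(t ∨ ¬p): since p = True, the clause reduces to (t). t = True.
From (¬u ∨ ¬t) and t = True: u = False.
In (u ∨ r), u is now false; r must hold, so r = True.

True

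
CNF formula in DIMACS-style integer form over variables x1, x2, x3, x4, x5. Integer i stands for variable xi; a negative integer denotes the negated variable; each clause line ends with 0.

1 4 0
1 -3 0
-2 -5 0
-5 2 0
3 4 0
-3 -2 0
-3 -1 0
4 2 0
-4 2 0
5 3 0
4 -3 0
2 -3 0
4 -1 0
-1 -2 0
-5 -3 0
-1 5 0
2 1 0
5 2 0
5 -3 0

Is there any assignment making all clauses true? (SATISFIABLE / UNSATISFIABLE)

UNSATISFIABLE

x2 = True:
  propagation gives x5=False, x3=False; an empty clause results — contradiction.
x2 = False:
  propagation gives x5=False; an empty clause results — contradiction.
Every branch closes, so no satisfying assignment exists.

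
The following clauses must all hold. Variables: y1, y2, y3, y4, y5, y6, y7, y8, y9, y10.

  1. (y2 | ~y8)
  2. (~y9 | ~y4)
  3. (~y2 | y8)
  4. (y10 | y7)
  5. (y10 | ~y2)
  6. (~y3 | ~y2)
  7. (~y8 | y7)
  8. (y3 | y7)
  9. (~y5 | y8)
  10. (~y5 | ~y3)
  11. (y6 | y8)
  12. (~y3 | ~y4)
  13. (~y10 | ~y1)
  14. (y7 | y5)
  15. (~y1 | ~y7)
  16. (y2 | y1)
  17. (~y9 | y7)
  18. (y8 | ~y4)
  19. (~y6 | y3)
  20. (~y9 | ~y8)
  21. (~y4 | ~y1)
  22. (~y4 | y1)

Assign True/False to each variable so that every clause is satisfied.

y4 occurs only negated in the remaining clauses — set y4 = False.
Pure literal: y9 appears only negated; assign y9 = False.
Branch on y1: take y1 = False.
  then y2 is forced to True.
  then y8 is forced to True.
  then y10 is forced to True.
  then y3 is forced to False.
  then y7 is forced to True.
  then y6 is forced to False.
y5 is now unconstrained; take y5 = False.

y1 = False, y2 = True, y3 = False, y4 = False, y5 = False, y6 = False, y7 = True, y8 = True, y9 = False, y10 = True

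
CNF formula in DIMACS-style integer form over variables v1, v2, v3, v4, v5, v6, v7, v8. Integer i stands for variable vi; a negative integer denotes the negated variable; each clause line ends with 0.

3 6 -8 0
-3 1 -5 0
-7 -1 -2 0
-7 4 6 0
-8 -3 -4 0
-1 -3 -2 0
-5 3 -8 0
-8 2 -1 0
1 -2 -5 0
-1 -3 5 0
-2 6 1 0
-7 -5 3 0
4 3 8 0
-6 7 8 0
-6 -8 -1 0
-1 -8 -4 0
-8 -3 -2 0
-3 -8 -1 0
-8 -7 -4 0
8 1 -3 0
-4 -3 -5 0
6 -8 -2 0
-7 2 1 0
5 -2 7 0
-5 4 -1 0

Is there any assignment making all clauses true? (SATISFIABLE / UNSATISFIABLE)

Set v1 = False and propagate.
Branch on v2: take v2 = False.
  then v7 is forced to False.
The remaining clauses are satisfied by v3 = False, v4 = True, v5 = True, v6 = False, v8 = False.
So v1=0, v2=0, v3=0, v4=1, v5=1, v6=0, v7=0, v8=0 is a satisfying assignment.

SATISFIABLE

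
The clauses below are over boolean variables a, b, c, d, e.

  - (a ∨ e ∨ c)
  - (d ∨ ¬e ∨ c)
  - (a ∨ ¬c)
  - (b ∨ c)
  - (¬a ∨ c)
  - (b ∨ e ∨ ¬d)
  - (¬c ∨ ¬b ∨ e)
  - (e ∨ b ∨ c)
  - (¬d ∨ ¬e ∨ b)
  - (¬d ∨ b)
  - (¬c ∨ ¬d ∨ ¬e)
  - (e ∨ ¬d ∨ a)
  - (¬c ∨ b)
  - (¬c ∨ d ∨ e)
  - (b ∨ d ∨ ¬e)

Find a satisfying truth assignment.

a = T  b = T  c = T  d = F  e = T

Check each clause:
  1. (a ∨ e ∨ c) — a is true.
  2. (d ∨ ¬e ∨ c) — c is true.
  3. (a ∨ ¬c) — a is true.
  4. (c ∨ b) — b is true.
  5. (c ∨ ¬a) — c is true.
  6. (e ∨ b ∨ ¬d) — b is true.
  7. (¬b ∨ ¬c ∨ e) — e is true.
  8. (b ∨ e ∨ c) — b is true.
  9. (¬e ∨ ¬d ∨ b) — b is true.
  10. (¬d ∨ b) — b is true.
  11. (¬e ∨ ¬d ∨ ¬c) — ¬d is true.
  12. (¬d ∨ e ∨ a) — a is true.
  13. (b ∨ ¬c) — b is true.
  14. (¬c ∨ e ∨ d) — e is true.
  15. (d ∨ ¬e ∨ b) — b is true.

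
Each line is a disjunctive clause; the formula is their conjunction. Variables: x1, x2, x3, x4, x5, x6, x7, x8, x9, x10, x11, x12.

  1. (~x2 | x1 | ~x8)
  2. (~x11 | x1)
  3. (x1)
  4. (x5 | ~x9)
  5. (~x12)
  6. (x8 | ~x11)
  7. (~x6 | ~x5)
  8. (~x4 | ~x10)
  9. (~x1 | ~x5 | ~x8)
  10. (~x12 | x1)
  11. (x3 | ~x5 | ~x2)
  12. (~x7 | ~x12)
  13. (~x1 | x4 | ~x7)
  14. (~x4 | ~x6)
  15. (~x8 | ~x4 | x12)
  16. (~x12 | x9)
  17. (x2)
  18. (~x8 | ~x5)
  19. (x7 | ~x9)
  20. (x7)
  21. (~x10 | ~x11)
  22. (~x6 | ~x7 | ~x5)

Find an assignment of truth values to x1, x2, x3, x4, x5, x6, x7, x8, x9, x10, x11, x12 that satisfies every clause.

Unit propagation: (x1) forces x1 = True.
(~x12) is a unit clause, so x12 = False.
(x2) is a unit clause, so x2 = True.
Unit propagation: (x7) forces x7 = True.
Unit propagation: (x4) forces x4 = True.
The clause (~x10) is unit: x10 must be False.
(~x6) is a unit clause, so x6 = False.
The clause (~x8) is unit: x8 must be False.
Unit propagation: (~x11) forces x11 = False.
Pure literal: x3 appears only positively; assign x3 = True.
x9 occurs only negated in the remaining clauses — set x9 = False.
x5 is now unconstrained; take x5 = True.
Every clause has at least one true literal under this assignment.

x1=True, x2=True, x3=True, x4=True, x5=True, x6=False, x7=True, x8=False, x9=False, x10=False, x11=False, x12=False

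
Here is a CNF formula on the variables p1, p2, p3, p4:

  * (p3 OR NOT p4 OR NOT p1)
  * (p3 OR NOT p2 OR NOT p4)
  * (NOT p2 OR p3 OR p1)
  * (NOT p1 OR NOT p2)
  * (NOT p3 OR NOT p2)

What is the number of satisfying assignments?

Split on p2, then p3.
  p2=1, p3=1: a clause becomes empty — 0.
  p2=1, p3=0: a clause becomes empty — 0.
  p2=0, p3=1: remaining (p1,p4) ∈ {(0,0); (0,1); (1,0); (1,1)} — 4.
  p2=0, p3=0: remaining (p1,p4) ∈ {(0,0); (0,1); (1,0)} — 3.
Total: 0 + 0 + 4 + 3 = 7.

7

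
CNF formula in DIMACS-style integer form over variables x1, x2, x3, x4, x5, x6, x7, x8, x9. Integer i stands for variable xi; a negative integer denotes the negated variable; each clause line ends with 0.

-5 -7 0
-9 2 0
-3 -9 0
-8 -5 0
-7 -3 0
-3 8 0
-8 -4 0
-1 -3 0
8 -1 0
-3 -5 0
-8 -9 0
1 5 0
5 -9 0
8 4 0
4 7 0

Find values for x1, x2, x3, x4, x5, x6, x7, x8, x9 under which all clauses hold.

x1=T, x2=T, x3=F, x4=F, x5=F, x6=T, x7=T, x8=T, x9=F

x2 occurs only positively in the remaining clauses — set x2 = True.
Pure literal: x3 appears only negated; assign x3 = False.
Set x1 = True and propagate.
  then x8 is forced to True.
  then x5 is forced to False.
  then x4 is forced to False.
  then x9 is forced to False.
  then x7 is forced to True.
x6 is now unconstrained; take x6 = True.
Every clause has at least one true literal under this assignment.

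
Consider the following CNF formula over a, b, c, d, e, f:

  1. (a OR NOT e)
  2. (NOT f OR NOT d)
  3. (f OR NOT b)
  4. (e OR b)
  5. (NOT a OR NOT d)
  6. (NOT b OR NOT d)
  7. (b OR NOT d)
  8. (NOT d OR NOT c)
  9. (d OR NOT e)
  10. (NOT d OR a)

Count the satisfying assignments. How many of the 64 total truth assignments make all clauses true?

The models are:
  a=F b=T c=F d=F e=F f=T
  a=F b=T c=T d=F e=F f=T
  a=T b=T c=F d=F e=F f=T
  a=T b=T c=T d=F e=F f=T
That's 4 in total.

4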